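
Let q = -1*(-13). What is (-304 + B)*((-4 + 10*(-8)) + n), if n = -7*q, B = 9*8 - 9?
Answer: 42175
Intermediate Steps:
q = 13
B = 63 (B = 72 - 9 = 63)
n = -91 (n = -7*13 = -91)
(-304 + B)*((-4 + 10*(-8)) + n) = (-304 + 63)*((-4 + 10*(-8)) - 91) = -241*((-4 - 80) - 91) = -241*(-84 - 91) = -241*(-175) = 42175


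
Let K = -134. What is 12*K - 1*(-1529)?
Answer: -79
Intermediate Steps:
12*K - 1*(-1529) = 12*(-134) - 1*(-1529) = -1608 + 1529 = -79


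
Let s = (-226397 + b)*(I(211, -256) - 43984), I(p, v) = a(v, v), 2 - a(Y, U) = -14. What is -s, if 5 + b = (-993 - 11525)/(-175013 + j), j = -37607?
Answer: -529128287296224/53155 ≈ -9.9544e+9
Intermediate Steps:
a(Y, U) = 16 (a(Y, U) = 2 - 1*(-14) = 2 + 14 = 16)
I(p, v) = 16
b = -525291/106310 (b = -5 + (-993 - 11525)/(-175013 - 37607) = -5 - 12518/(-212620) = -5 - 12518*(-1/212620) = -5 + 6259/106310 = -525291/106310 ≈ -4.9411)
s = 529128287296224/53155 (s = (-226397 - 525291/106310)*(16 - 43984) = -24068790361/106310*(-43968) = 529128287296224/53155 ≈ 9.9544e+9)
-s = -1*529128287296224/53155 = -529128287296224/53155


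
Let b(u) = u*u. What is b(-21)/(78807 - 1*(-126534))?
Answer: 147/68447 ≈ 0.0021476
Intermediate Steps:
b(u) = u**2
b(-21)/(78807 - 1*(-126534)) = (-21)**2/(78807 - 1*(-126534)) = 441/(78807 + 126534) = 441/205341 = 441*(1/205341) = 147/68447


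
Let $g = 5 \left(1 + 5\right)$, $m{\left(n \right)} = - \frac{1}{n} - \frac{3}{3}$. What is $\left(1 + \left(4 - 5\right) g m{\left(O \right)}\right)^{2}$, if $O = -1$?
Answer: $1$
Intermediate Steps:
$m{\left(n \right)} = -1 - \frac{1}{n}$ ($m{\left(n \right)} = - \frac{1}{n} - 1 = -1 - \frac{1}{n}$)
$g = 30$ ($g = 5 \cdot 6 = 30$)
$\left(1 + \left(4 - 5\right) g m{\left(O \right)}\right)^{2} = \left(1 + \left(4 - 5\right) 30 \frac{-1 - -1}{-1}\right)^{2} = \left(1 + \left(4 - 5\right) 30 \left(- (-1 + 1)\right)\right)^{2} = \left(1 + \left(-1\right) 30 \left(\left(-1\right) 0\right)\right)^{2} = \left(1 - 0\right)^{2} = \left(1 + 0\right)^{2} = 1^{2} = 1$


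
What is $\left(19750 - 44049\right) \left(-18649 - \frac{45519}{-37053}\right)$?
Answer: $\frac{5596512293174}{12351} \approx 4.5312 \cdot 10^{8}$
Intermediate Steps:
$\left(19750 - 44049\right) \left(-18649 - \frac{45519}{-37053}\right) = - 24299 \left(-18649 - - \frac{15173}{12351}\right) = - 24299 \left(-18649 + \frac{15173}{12351}\right) = \left(-24299\right) \left(- \frac{230318626}{12351}\right) = \frac{5596512293174}{12351}$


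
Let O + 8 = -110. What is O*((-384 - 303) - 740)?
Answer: 168386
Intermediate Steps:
O = -118 (O = -8 - 110 = -118)
O*((-384 - 303) - 740) = -118*((-384 - 303) - 740) = -118*(-687 - 740) = -118*(-1427) = 168386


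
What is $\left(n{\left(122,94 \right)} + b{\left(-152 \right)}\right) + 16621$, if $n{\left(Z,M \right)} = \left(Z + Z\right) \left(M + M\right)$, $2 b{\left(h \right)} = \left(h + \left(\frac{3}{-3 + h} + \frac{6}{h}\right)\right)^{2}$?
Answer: $\frac{20552694552409}{277536800} \approx 74054.0$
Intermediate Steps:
$b{\left(h \right)} = \frac{\left(h + \frac{3}{-3 + h} + \frac{6}{h}\right)^{2}}{2}$ ($b{\left(h \right)} = \frac{\left(h + \left(\frac{3}{-3 + h} + \frac{6}{h}\right)\right)^{2}}{2} = \frac{\left(h + \frac{3}{-3 + h} + \frac{6}{h}\right)^{2}}{2}$)
$n{\left(Z,M \right)} = 4 M Z$ ($n{\left(Z,M \right)} = 2 Z 2 M = 4 M Z$)
$\left(n{\left(122,94 \right)} + b{\left(-152 \right)}\right) + 16621 = \left(4 \cdot 94 \cdot 122 + \frac{\left(-18 + \left(-152\right)^{3} - 3 \left(-152\right)^{2} + 9 \left(-152\right)\right)^{2}}{2 \cdot 23104 \left(-3 - 152\right)^{2}}\right) + 16621 = \left(45872 + \frac{1}{2} \cdot \frac{1}{23104} \cdot \frac{1}{24025} \left(-18 - 3511808 - 69312 - 1368\right)^{2}\right) + 16621 = \left(45872 + \frac{1}{2} \cdot \frac{1}{23104} \cdot \frac{1}{24025} \left(-3582506\right)^{2}\right) + 16621 = \left(45872 + \frac{1}{2} \cdot \frac{1}{23104} \cdot \frac{1}{24025} \cdot 12834349240036\right) + 16621 = \left(45872 + \frac{3208587310009}{277536800}\right) + 16621 = \frac{15939755399609}{277536800} + 16621 = \frac{20552694552409}{277536800}$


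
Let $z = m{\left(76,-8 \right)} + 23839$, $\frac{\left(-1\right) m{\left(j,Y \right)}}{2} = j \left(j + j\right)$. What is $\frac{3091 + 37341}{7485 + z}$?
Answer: $\frac{10108}{2055} \approx 4.9187$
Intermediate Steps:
$m{\left(j,Y \right)} = - 4 j^{2}$ ($m{\left(j,Y \right)} = - 2 j \left(j + j\right) = - 2 j 2 j = - 2 \cdot 2 j^{2} = - 4 j^{2}$)
$z = 735$ ($z = - 4 \cdot 76^{2} + 23839 = \left(-4\right) 5776 + 23839 = -23104 + 23839 = 735$)
$\frac{3091 + 37341}{7485 + z} = \frac{3091 + 37341}{7485 + 735} = \frac{40432}{8220} = 40432 \cdot \frac{1}{8220} = \frac{10108}{2055}$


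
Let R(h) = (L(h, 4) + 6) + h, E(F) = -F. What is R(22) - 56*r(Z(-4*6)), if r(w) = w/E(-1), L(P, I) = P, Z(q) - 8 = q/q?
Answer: -454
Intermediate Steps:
Z(q) = 9 (Z(q) = 8 + q/q = 8 + 1 = 9)
R(h) = 6 + 2*h (R(h) = (h + 6) + h = (6 + h) + h = 6 + 2*h)
r(w) = w (r(w) = w/((-1*(-1))) = w/1 = w*1 = w)
R(22) - 56*r(Z(-4*6)) = (6 + 2*22) - 56*9 = (6 + 44) - 504 = 50 - 504 = -454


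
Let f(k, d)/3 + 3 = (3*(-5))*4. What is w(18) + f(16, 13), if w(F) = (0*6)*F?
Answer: -189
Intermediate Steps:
f(k, d) = -189 (f(k, d) = -9 + 3*((3*(-5))*4) = -9 + 3*(-15*4) = -9 + 3*(-60) = -9 - 180 = -189)
w(F) = 0 (w(F) = 0*F = 0)
w(18) + f(16, 13) = 0 - 189 = -189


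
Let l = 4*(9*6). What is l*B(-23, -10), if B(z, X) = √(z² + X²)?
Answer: 216*√629 ≈ 5417.3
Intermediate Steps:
B(z, X) = √(X² + z²)
l = 216 (l = 4*54 = 216)
l*B(-23, -10) = 216*√((-10)² + (-23)²) = 216*√(100 + 529) = 216*√629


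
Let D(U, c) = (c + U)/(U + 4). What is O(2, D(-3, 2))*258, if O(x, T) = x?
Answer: 516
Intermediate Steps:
D(U, c) = (U + c)/(4 + U)
O(2, D(-3, 2))*258 = 2*258 = 516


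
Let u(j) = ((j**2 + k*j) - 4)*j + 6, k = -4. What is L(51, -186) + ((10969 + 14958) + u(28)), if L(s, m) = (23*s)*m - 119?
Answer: -173660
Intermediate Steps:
L(s, m) = -119 + 23*m*s (L(s, m) = 23*m*s - 119 = -119 + 23*m*s)
u(j) = 6 + j*(-4 + j**2 - 4*j) (u(j) = ((j**2 - 4*j) - 4)*j + 6 = (-4 + j**2 - 4*j)*j + 6 = j*(-4 + j**2 - 4*j) + 6 = 6 + j*(-4 + j**2 - 4*j))
L(51, -186) + ((10969 + 14958) + u(28)) = (-119 + 23*(-186)*51) + ((10969 + 14958) + (6 + 28**3 - 4*28 - 4*28**2)) = (-119 - 218178) + (25927 + (6 + 21952 - 112 - 4*784)) = -218297 + (25927 + (6 + 21952 - 112 - 3136)) = -218297 + (25927 + 18710) = -218297 + 44637 = -173660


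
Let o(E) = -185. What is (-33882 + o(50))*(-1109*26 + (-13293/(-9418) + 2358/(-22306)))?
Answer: 5430200991605797/5528366 ≈ 9.8224e+8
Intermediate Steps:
(-33882 + o(50))*(-1109*26 + (-13293/(-9418) + 2358/(-22306))) = (-33882 - 185)*(-1109*26 + (-13293/(-9418) + 2358/(-22306))) = -34067*(-28834 + (-13293*(-1/9418) + 2358*(-1/22306))) = -34067*(-28834 + (13293/9418 - 1179/11153)) = -34067*(-28834 + 137153007/105038954) = -34067*(-3028556046629/105038954) = 5430200991605797/5528366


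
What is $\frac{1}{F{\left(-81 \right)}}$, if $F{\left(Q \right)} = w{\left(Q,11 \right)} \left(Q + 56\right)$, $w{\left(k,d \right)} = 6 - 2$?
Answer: $- \frac{1}{100} \approx -0.01$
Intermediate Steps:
$w{\left(k,d \right)} = 4$
$F{\left(Q \right)} = 224 + 4 Q$ ($F{\left(Q \right)} = 4 \left(Q + 56\right) = 4 \left(56 + Q\right) = 224 + 4 Q$)
$\frac{1}{F{\left(-81 \right)}} = \frac{1}{224 + 4 \left(-81\right)} = \frac{1}{224 - 324} = \frac{1}{-100} = - \frac{1}{100}$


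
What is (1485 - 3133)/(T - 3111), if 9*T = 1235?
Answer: 3708/6691 ≈ 0.55418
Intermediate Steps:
T = 1235/9 (T = (⅑)*1235 = 1235/9 ≈ 137.22)
(1485 - 3133)/(T - 3111) = (1485 - 3133)/(1235/9 - 3111) = -1648/(-26764/9) = -1648*(-9/26764) = 3708/6691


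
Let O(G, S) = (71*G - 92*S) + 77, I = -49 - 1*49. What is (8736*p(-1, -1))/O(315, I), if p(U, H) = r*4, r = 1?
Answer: 832/749 ≈ 1.1108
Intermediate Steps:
I = -98 (I = -49 - 49 = -98)
p(U, H) = 4 (p(U, H) = 1*4 = 4)
O(G, S) = 77 - 92*S + 71*G (O(G, S) = (-92*S + 71*G) + 77 = 77 - 92*S + 71*G)
(8736*p(-1, -1))/O(315, I) = (8736*4)/(77 - 92*(-98) + 71*315) = 34944/(77 + 9016 + 22365) = 34944/31458 = 34944*(1/31458) = 832/749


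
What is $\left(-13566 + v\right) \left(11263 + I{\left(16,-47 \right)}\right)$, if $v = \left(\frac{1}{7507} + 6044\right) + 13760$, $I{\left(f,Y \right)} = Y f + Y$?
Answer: $\frac{490015171488}{7507} \approx 6.5274 \cdot 10^{7}$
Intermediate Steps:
$I{\left(f,Y \right)} = Y + Y f$
$v = \frac{148668629}{7507}$ ($v = \left(\frac{1}{7507} + 6044\right) + 13760 = \frac{45372309}{7507} + 13760 = \frac{148668629}{7507} \approx 19804.0$)
$\left(-13566 + v\right) \left(11263 + I{\left(16,-47 \right)}\right) = \left(-13566 + \frac{148668629}{7507}\right) \left(11263 - 47 \left(1 + 16\right)\right) = \frac{46828667 \left(11263 - 799\right)}{7507} = \frac{46828667}{7507} \cdot 10464 = \frac{490015171488}{7507}$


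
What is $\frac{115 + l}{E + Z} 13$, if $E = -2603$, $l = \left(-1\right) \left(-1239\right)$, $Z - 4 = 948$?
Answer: $- \frac{1354}{127} \approx -10.661$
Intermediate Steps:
$Z = 952$ ($Z = 4 + 948 = 952$)
$l = 1239$
$\frac{115 + l}{E + Z} 13 = \frac{115 + 1239}{-2603 + 952} \cdot 13 = \frac{1354}{-1651} \cdot 13 = 1354 \left(- \frac{1}{1651}\right) 13 = \left(- \frac{1354}{1651}\right) 13 = - \frac{1354}{127}$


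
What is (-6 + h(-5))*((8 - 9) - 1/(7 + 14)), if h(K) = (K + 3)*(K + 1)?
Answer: -44/21 ≈ -2.0952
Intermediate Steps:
h(K) = (1 + K)*(3 + K) (h(K) = (3 + K)*(1 + K) = (1 + K)*(3 + K))
(-6 + h(-5))*((8 - 9) - 1/(7 + 14)) = (-6 + (3 + (-5)² + 4*(-5)))*((8 - 9) - 1/(7 + 14)) = (-6 + (3 + 25 - 20))*(-1 - 1/21) = (-6 + 8)*(-1 - 1*1/21) = 2*(-1 - 1/21) = 2*(-22/21) = -44/21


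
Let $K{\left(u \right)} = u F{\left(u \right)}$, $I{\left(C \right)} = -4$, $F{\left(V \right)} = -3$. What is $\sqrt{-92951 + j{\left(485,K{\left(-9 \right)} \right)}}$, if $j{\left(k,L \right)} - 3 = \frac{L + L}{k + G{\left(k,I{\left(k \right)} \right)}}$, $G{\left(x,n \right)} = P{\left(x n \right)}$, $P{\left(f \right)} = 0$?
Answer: $\frac{i \sqrt{21863667110}}{485} \approx 304.87 i$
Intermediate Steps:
$G{\left(x,n \right)} = 0$
$K{\left(u \right)} = - 3 u$ ($K{\left(u \right)} = u \left(-3\right) = - 3 u$)
$j{\left(k,L \right)} = 3 + \frac{2 L}{k}$ ($j{\left(k,L \right)} = 3 + \frac{L + L}{k + 0} = 3 + \frac{2 L}{k}$)
$\sqrt{-92951 + j{\left(485,K{\left(-9 \right)} \right)}} = \sqrt{-92951 + \left(3 + \frac{2 \left(\left(-3\right) \left(-9\right)\right)}{485}\right)} = \sqrt{-92951 + \left(3 + 2 \cdot 27 \cdot \frac{1}{485}\right)} = \sqrt{-92951 + \left(3 + \frac{54}{485}\right)} = \sqrt{-92951 + \frac{1509}{485}} = \sqrt{- \frac{45079726}{485}} = \frac{i \sqrt{21863667110}}{485}$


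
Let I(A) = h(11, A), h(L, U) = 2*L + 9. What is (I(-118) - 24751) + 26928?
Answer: 2208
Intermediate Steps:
h(L, U) = 9 + 2*L
I(A) = 31 (I(A) = 9 + 2*11 = 9 + 22 = 31)
(I(-118) - 24751) + 26928 = (31 - 24751) + 26928 = -24720 + 26928 = 2208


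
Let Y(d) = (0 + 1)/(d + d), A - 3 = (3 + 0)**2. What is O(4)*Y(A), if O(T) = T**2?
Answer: 2/3 ≈ 0.66667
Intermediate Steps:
A = 12 (A = 3 + (3 + 0)**2 = 3 + 3**2 = 3 + 9 = 12)
Y(d) = 1/(2*d)
O(4)*Y(A) = 4**2*((1/2)/12) = 16*((1/2)*(1/12)) = 16*(1/24) = 2/3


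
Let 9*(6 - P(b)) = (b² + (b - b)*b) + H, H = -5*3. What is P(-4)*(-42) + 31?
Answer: -649/3 ≈ -216.33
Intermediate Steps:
H = -15
P(b) = 23/3 - b²/9 (P(b) = 6 - ((b² + (b - b)*b) - 15)/9 = 6 - ((b² + 0*b) - 15)/9 = 6 - ((b² + 0) - 15)/9 = 6 - (b² - 15)/9 = 6 - (-15 + b²)/9 = 6 + (5/3 - b²/9) = 23/3 - b²/9)
P(-4)*(-42) + 31 = (23/3 - ⅑*(-4)²)*(-42) + 31 = (23/3 - ⅑*16)*(-42) + 31 = (23/3 - 16/9)*(-42) + 31 = (53/9)*(-42) + 31 = -742/3 + 31 = -649/3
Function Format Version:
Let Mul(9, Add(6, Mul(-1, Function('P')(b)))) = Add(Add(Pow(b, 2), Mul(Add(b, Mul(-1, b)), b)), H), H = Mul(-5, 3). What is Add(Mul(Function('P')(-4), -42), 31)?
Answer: Rational(-649, 3) ≈ -216.33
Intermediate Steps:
H = -15
Function('P')(b) = Add(Rational(23, 3), Mul(Rational(-1, 9), Pow(b, 2))) (Function('P')(b) = Add(6, Mul(Rational(-1, 9), Add(Add(Pow(b, 2), Mul(Add(b, Mul(-1, b)), b)), -15))) = Add(6, Mul(Rational(-1, 9), Add(Add(Pow(b, 2), Mul(0, b)), -15))) = Add(6, Mul(Rational(-1, 9), Add(Add(Pow(b, 2), 0), -15))) = Add(6, Mul(Rational(-1, 9), Add(Pow(b, 2), -15))) = Add(6, Mul(Rational(-1, 9), Add(-15, Pow(b, 2)))) = Add(6, Add(Rational(5, 3), Mul(Rational(-1, 9), Pow(b, 2)))) = Add(Rational(23, 3), Mul(Rational(-1, 9), Pow(b, 2))))
Add(Mul(Function('P')(-4), -42), 31) = Add(Mul(Add(Rational(23, 3), Mul(Rational(-1, 9), Pow(-4, 2))), -42), 31) = Add(Mul(Add(Rational(23, 3), Mul(Rational(-1, 9), 16)), -42), 31) = Add(Mul(Add(Rational(23, 3), Rational(-16, 9)), -42), 31) = Add(Mul(Rational(53, 9), -42), 31) = Add(Rational(-742, 3), 31) = Rational(-649, 3)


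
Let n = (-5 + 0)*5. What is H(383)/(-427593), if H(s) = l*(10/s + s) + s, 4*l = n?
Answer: 3080719/655072476 ≈ 0.0047029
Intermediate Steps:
n = -25 (n = -5*5 = -25)
l = -25/4 (l = (¼)*(-25) = -25/4 ≈ -6.2500)
H(s) = -125/(2*s) - 21*s/4 (H(s) = -25*(10/s + s)/4 + s = -25*(s + 10/s)/4 + s = (-125/(2*s) - 25*s/4) + s = -125/(2*s) - 21*s/4)
H(383)/(-427593) = ((¼)*(-250 - 21*383²)/383)/(-427593) = ((¼)*(1/383)*(-250 - 21*146689))*(-1/427593) = ((¼)*(1/383)*(-250 - 3080469))*(-1/427593) = ((¼)*(1/383)*(-3080719))*(-1/427593) = -3080719/1532*(-1/427593) = 3080719/655072476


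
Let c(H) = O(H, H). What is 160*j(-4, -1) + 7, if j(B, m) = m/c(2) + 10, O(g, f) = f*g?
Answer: 1567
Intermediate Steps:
c(H) = H² (c(H) = H*H = H²)
j(B, m) = 10 + m/4 (j(B, m) = m/(2²) + 10 = m/4 + 10 = 10 + m/4)
160*j(-4, -1) + 7 = 160*(10 + (¼)*(-1)) + 7 = 160*(10 - ¼) + 7 = 160*(39/4) + 7 = 1560 + 7 = 1567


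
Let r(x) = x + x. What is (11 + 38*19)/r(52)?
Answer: 733/104 ≈ 7.0481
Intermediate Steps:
r(x) = 2*x
(11 + 38*19)/r(52) = (11 + 38*19)/((2*52)) = (11 + 722)/104 = 733*(1/104) = 733/104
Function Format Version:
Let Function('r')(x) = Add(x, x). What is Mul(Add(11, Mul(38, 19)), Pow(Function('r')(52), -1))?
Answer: Rational(733, 104) ≈ 7.0481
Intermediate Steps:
Function('r')(x) = Mul(2, x)
Mul(Add(11, Mul(38, 19)), Pow(Function('r')(52), -1)) = Mul(Add(11, Mul(38, 19)), Pow(Mul(2, 52), -1)) = Mul(Add(11, 722), Pow(104, -1)) = Mul(733, Rational(1, 104)) = Rational(733, 104)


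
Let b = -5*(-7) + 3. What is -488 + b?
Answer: -450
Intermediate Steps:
b = 38 (b = 35 + 3 = 38)
-488 + b = -488 + 38 = -450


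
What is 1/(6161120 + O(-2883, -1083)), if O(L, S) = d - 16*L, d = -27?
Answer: 1/6207221 ≈ 1.6110e-7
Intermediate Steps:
O(L, S) = -27 - 16*L
1/(6161120 + O(-2883, -1083)) = 1/(6161120 + (-27 - 16*(-2883))) = 1/(6161120 + (-27 + 46128)) = 1/(6161120 + 46101) = 1/6207221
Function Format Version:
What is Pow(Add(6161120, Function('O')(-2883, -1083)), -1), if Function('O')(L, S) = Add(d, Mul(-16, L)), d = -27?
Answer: Rational(1, 6207221) ≈ 1.6110e-7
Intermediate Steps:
Function('O')(L, S) = Add(-27, Mul(-16, L))
Pow(Add(6161120, Function('O')(-2883, -1083)), -1) = Pow(Add(6161120, Add(-27, Mul(-16, -2883))), -1) = Pow(Add(6161120, Add(-27, 46128)), -1) = Pow(Add(6161120, 46101), -1) = Pow(6207221, -1) = Rational(1, 6207221)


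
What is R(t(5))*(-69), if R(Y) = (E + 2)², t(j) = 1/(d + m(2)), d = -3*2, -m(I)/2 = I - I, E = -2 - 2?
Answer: -276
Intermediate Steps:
E = -4
m(I) = 0 (m(I) = -2*(I - I) = -2*0 = 0)
d = -6
t(j) = -⅙ (t(j) = 1/(-6 + 0) = 1/(-6) = -⅙)
R(Y) = 4 (R(Y) = (-4 + 2)² = (-2)² = 4)
R(t(5))*(-69) = 4*(-69) = -276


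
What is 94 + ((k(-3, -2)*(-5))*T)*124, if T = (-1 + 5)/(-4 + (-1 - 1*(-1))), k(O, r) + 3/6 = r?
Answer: -1456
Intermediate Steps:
k(O, r) = -1/2 + r
T = -1 (T = 4/(-4 + (-1 + 1)) = 4/(-4 + 0) = 4/(-4) = 4*(-1/4) = -1)
94 + ((k(-3, -2)*(-5))*T)*124 = 94 + (((-1/2 - 2)*(-5))*(-1))*124 = 94 + (-5/2*(-5)*(-1))*124 = 94 + ((25/2)*(-1))*124 = 94 - 25/2*124 = 94 - 1550 = -1456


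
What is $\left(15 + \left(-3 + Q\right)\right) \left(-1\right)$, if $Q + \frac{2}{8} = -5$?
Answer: $- \frac{27}{4} \approx -6.75$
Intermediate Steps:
$Q = - \frac{21}{4}$ ($Q = - \frac{1}{4} - 5 = - \frac{21}{4} \approx -5.25$)
$\left(15 + \left(-3 + Q\right)\right) \left(-1\right) = \left(15 - \frac{33}{4}\right) \left(-1\right) = \frac{27}{4} \left(-1\right) = - \frac{27}{4}$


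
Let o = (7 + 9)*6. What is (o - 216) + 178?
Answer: 58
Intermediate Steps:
o = 96 (o = 16*6 = 96)
(o - 216) + 178 = (96 - 216) + 178 = -120 + 178 = 58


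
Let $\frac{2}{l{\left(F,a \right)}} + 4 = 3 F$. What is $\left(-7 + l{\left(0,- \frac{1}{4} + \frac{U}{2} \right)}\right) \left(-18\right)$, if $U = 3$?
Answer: $135$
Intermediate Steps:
$l{\left(F,a \right)} = \frac{2}{-4 + 3 F}$
$\left(-7 + l{\left(0,- \frac{1}{4} + \frac{U}{2} \right)}\right) \left(-18\right) = \left(-7 + \frac{2}{-4 + 3 \cdot 0}\right) \left(-18\right) = \left(-7 + \frac{2}{-4 + 0}\right) \left(-18\right) = \left(-7 + \frac{2}{-4}\right) \left(-18\right) = \left(-7 + 2 \left(- \frac{1}{4}\right)\right) \left(-18\right) = \left(-7 - \frac{1}{2}\right) \left(-18\right) = \left(- \frac{15}{2}\right) \left(-18\right) = 135$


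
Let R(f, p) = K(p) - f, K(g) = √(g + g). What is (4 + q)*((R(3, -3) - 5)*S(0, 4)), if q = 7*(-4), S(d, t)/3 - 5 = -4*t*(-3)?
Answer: 30528 - 3816*I*√6 ≈ 30528.0 - 9347.3*I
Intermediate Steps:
K(g) = √2*√g (K(g) = √(2*g) = √2*√g)
S(d, t) = 15 + 36*t (S(d, t) = 15 + 3*(-4*t*(-3)) = 15 + 3*(12*t) = 15 + 36*t)
q = -28
R(f, p) = -f + √2*√p (R(f, p) = √2*√p - f = -f + √2*√p)
(4 + q)*((R(3, -3) - 5)*S(0, 4)) = (4 - 28)*(((-1*3 + √2*√(-3)) - 5)*(15 + 36*4)) = -24*((-3 + √2*(I*√3)) - 5)*(15 + 144) = -24*((-3 + I*√6) - 5)*159 = -24*(-8 + I*√6)*159 = -24*(-1272 + 159*I*√6) = 30528 - 3816*I*√6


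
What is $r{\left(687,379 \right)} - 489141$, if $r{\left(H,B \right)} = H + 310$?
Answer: $-488144$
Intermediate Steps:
$r{\left(H,B \right)} = 310 + H$
$r{\left(687,379 \right)} - 489141 = \left(310 + 687\right) - 489141 = 997 - 489141 = -488144$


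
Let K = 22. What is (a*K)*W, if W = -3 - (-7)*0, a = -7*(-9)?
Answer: -4158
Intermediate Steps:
a = 63
W = -3 (W = -3 - 1*0 = -3 + 0 = -3)
(a*K)*W = (63*22)*(-3) = 1386*(-3) = -4158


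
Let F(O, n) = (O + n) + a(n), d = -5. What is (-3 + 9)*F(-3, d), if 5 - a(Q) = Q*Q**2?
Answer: 732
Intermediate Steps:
a(Q) = 5 - Q**3 (a(Q) = 5 - Q*Q**2 = 5 - Q**3)
F(O, n) = 5 + O + n - n**3 (F(O, n) = (O + n) + (5 - n**3) = 5 + O + n - n**3)
(-3 + 9)*F(-3, d) = (-3 + 9)*(5 - 3 - 5 - 1*(-5)**3) = 6*(5 - 3 - 5 - 1*(-125)) = 6*(5 - 3 - 5 + 125) = 6*122 = 732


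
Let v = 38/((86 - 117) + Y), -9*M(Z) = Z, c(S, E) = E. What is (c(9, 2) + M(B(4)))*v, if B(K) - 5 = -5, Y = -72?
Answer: -76/103 ≈ -0.73786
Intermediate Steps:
B(K) = 0 (B(K) = 5 - 5 = 0)
M(Z) = -Z/9
v = -38/103 (v = 38/((86 - 117) - 72) = 38/(-31 - 72) = 38/(-103) = 38*(-1/103) = -38/103 ≈ -0.36893)
(c(9, 2) + M(B(4)))*v = (2 - 1/9*0)*(-38/103) = (2 + 0)*(-38/103) = 2*(-38/103) = -76/103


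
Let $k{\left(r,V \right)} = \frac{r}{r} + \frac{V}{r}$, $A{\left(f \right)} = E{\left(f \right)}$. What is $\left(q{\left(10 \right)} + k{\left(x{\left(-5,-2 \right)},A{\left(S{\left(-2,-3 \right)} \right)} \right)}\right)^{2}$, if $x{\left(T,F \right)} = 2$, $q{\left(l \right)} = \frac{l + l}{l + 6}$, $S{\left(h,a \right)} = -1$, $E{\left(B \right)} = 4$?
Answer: $\frac{289}{16} \approx 18.063$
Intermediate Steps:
$q{\left(l \right)} = \frac{2 l}{6 + l}$
$A{\left(f \right)} = 4$
$k{\left(r,V \right)} = 1 + \frac{V}{r}$
$\left(q{\left(10 \right)} + k{\left(x{\left(-5,-2 \right)},A{\left(S{\left(-2,-3 \right)} \right)} \right)}\right)^{2} = \left(2 \cdot 10 \frac{1}{6 + 10} + \frac{4 + 2}{2}\right)^{2} = \left(2 \cdot 10 \cdot \frac{1}{16} + \frac{1}{2} \cdot 6\right)^{2} = \left(2 \cdot 10 \cdot \frac{1}{16} + 3\right)^{2} = \left(\frac{5}{4} + 3\right)^{2} = \left(\frac{17}{4}\right)^{2} = \frac{289}{16}$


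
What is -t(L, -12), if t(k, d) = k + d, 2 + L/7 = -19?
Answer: 159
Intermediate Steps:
L = -147 (L = -14 + 7*(-19) = -14 - 133 = -147)
t(k, d) = d + k
-t(L, -12) = -(-12 - 147) = -1*(-159) = 159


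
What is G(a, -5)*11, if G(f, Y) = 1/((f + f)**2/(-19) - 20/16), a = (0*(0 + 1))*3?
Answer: -44/5 ≈ -8.8000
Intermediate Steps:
a = 0 (a = (0*1)*3 = 0*3 = 0)
G(f, Y) = 1/(-5/4 - 4*f**2/19) (G(f, Y) = 1/((2*f)**2*(-1/19) - 20*1/16) = 1/((4*f**2)*(-1/19) - 5/4) = 1/(-4*f**2/19 - 5/4) = 1/(-5/4 - 4*f**2/19))
G(a, -5)*11 = -76/(95 + 16*0**2)*11 = -76/(95 + 16*0)*11 = -76/(95 + 0)*11 = -76/95*11 = -76*1/95*11 = -4/5*11 = -44/5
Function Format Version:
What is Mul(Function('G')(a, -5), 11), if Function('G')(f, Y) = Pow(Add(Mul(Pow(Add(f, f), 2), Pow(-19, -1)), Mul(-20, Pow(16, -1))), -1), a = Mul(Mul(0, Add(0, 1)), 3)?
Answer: Rational(-44, 5) ≈ -8.8000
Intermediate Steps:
a = 0 (a = Mul(Mul(0, 1), 3) = Mul(0, 3) = 0)
Function('G')(f, Y) = Pow(Add(Rational(-5, 4), Mul(Rational(-4, 19), Pow(f, 2))), -1) (Function('G')(f, Y) = Pow(Add(Mul(Pow(Mul(2, f), 2), Rational(-1, 19)), Mul(-20, Rational(1, 16))), -1) = Pow(Add(Mul(Mul(4, Pow(f, 2)), Rational(-1, 19)), Rational(-5, 4)), -1) = Pow(Add(Mul(Rational(-4, 19), Pow(f, 2)), Rational(-5, 4)), -1) = Pow(Add(Rational(-5, 4), Mul(Rational(-4, 19), Pow(f, 2))), -1))
Mul(Function('G')(a, -5), 11) = Mul(Mul(-76, Pow(Add(95, Mul(16, Pow(0, 2))), -1)), 11) = Mul(Mul(-76, Pow(Add(95, Mul(16, 0)), -1)), 11) = Mul(Mul(-76, Pow(Add(95, 0), -1)), 11) = Mul(Mul(-76, Pow(95, -1)), 11) = Mul(Mul(-76, Rational(1, 95)), 11) = Mul(Rational(-4, 5), 11) = Rational(-44, 5)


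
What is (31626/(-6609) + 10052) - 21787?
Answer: -25862747/2203 ≈ -11740.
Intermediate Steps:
(31626/(-6609) + 10052) - 21787 = (31626*(-1/6609) + 10052) - 21787 = (-10542/2203 + 10052) - 21787 = 22134014/2203 - 21787 = -25862747/2203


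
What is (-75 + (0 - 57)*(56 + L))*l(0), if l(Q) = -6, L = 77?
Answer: 45936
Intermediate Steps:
(-75 + (0 - 57)*(56 + L))*l(0) = (-75 + (0 - 57)*(56 + 77))*(-6) = (-75 - 57*133)*(-6) = (-75 - 7581)*(-6) = -7656*(-6) = 45936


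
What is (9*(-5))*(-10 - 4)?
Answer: 630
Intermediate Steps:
(9*(-5))*(-10 - 4) = -45*(-14) = 630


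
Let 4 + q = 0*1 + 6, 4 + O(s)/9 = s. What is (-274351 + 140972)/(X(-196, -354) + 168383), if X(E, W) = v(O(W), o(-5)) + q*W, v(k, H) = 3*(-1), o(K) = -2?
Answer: -133379/167672 ≈ -0.79548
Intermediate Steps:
O(s) = -36 + 9*s
v(k, H) = -3
q = 2 (q = -4 + (0*1 + 6) = -4 + (0 + 6) = -4 + 6 = 2)
X(E, W) = -3 + 2*W
(-274351 + 140972)/(X(-196, -354) + 168383) = (-274351 + 140972)/((-3 + 2*(-354)) + 168383) = -133379/((-3 - 708) + 168383) = -133379/(-711 + 168383) = -133379/167672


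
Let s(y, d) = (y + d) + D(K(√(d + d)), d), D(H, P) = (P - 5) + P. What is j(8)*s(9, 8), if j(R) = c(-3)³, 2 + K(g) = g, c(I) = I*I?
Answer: 20412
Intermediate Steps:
c(I) = I²
K(g) = -2 + g
D(H, P) = -5 + 2*P (D(H, P) = (-5 + P) + P = -5 + 2*P)
s(y, d) = -5 + y + 3*d (s(y, d) = (y + d) + (-5 + 2*d) = (d + y) + (-5 + 2*d) = -5 + y + 3*d)
j(R) = 729 (j(R) = ((-3)²)³ = 9³ = 729)
j(8)*s(9, 8) = 729*(-5 + 9 + 3*8) = 729*(-5 + 9 + 24) = 729*28 = 20412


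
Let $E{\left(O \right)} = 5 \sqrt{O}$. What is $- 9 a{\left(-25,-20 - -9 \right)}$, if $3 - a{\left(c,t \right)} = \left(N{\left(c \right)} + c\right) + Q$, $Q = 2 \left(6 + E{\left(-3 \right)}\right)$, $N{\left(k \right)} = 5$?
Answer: $-99 + 90 i \sqrt{3} \approx -99.0 + 155.88 i$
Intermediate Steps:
$Q = 12 + 10 i \sqrt{3}$ ($Q = 2 \left(6 + 5 \sqrt{-3}\right) = 2 \left(6 + 5 i \sqrt{3}\right) = 12 + 10 i \sqrt{3} \approx 12.0 + 17.32 i$)
$a{\left(c,t \right)} = -14 - c - 10 i \sqrt{3}$ ($a{\left(c,t \right)} = 3 - \left(\left(5 + c\right) + \left(12 + 10 i \sqrt{3}\right)\right) = 3 - \left(17 + c + 10 i \sqrt{3}\right) = -14 - c - 10 i \sqrt{3}$)
$- 9 a{\left(-25,-20 - -9 \right)} = - 9 \left(-14 - -25 - 10 i \sqrt{3}\right) = - 9 \left(-14 + 25 - 10 i \sqrt{3}\right) = - 9 \left(11 - 10 i \sqrt{3}\right) = -99 + 90 i \sqrt{3}$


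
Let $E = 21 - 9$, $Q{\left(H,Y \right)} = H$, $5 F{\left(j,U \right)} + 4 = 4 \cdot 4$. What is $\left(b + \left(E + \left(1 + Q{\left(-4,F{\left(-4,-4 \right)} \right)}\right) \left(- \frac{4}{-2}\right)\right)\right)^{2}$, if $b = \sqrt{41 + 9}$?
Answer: $86 + 60 \sqrt{2} \approx 170.85$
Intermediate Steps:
$F{\left(j,U \right)} = \frac{12}{5}$ ($F{\left(j,U \right)} = - \frac{4}{5} + \frac{4 \cdot 4}{5} = - \frac{4}{5} + \frac{1}{5} \cdot 16 = - \frac{4}{5} + \frac{16}{5} = \frac{12}{5}$)
$b = 5 \sqrt{2}$ ($b = \sqrt{50} = 5 \sqrt{2} \approx 7.0711$)
$E = 12$ ($E = 21 - 9 = 12$)
$\left(b + \left(E + \left(1 + Q{\left(-4,F{\left(-4,-4 \right)} \right)}\right) \left(- \frac{4}{-2}\right)\right)\right)^{2} = \left(5 \sqrt{2} + \left(12 + \left(1 - 4\right) \left(- \frac{4}{-2}\right)\right)\right)^{2} = \left(5 \sqrt{2} + \left(12 - 3 \left(\left(-4\right) \left(- \frac{1}{2}\right)\right)\right)\right)^{2} = \left(5 \sqrt{2} + \left(12 - 6\right)\right)^{2} = \left(5 \sqrt{2} + 6\right)^{2} = \left(6 + 5 \sqrt{2}\right)^{2}$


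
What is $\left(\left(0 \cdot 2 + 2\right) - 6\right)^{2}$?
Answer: $16$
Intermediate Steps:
$\left(\left(0 \cdot 2 + 2\right) - 6\right)^{2} = \left(\left(0 + 2\right) - 6\right)^{2} = \left(2 - 6\right)^{2} = \left(-4\right)^{2} = 16$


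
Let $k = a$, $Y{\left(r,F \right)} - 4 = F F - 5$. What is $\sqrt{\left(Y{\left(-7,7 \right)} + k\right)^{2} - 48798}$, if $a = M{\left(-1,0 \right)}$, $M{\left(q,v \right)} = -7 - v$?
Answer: $i \sqrt{47117} \approx 217.06 i$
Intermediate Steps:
$a = -7$ ($a = -7 - 0 = -7 + 0 = -7$)
$Y{\left(r,F \right)} = -1 + F^{2}$ ($Y{\left(r,F \right)} = 4 + \left(F F - 5\right) = 4 + \left(F^{2} - 5\right) = 4 + \left(-5 + F^{2}\right) = -1 + F^{2}$)
$k = -7$
$\sqrt{\left(Y{\left(-7,7 \right)} + k\right)^{2} - 48798} = \sqrt{\left(\left(-1 + 7^{2}\right) - 7\right)^{2} - 48798} = \sqrt{\left(\left(-1 + 49\right) - 7\right)^{2} - 48798} = \sqrt{\left(48 - 7\right)^{2} - 48798} = \sqrt{41^{2} - 48798} = \sqrt{1681 - 48798} = \sqrt{-47117} = i \sqrt{47117}$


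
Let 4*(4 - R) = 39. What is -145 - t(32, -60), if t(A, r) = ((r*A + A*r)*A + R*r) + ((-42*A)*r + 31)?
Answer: 41719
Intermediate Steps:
R = -23/4 (R = 4 - ¼*39 = 4 - 39/4 = -23/4 ≈ -5.7500)
t(A, r) = 31 - 23*r/4 - 42*A*r + 2*r*A² (t(A, r) = ((r*A + A*r)*A - 23*r/4) + ((-42*A)*r + 31) = ((A*r + A*r)*A - 23*r/4) + (-42*A*r + 31) = ((2*A*r)*A - 23*r/4) + (31 - 42*A*r) = (2*r*A² - 23*r/4) + (31 - 42*A*r) = (-23*r/4 + 2*r*A²) + (31 - 42*A*r) = 31 - 23*r/4 - 42*A*r + 2*r*A²)
-145 - t(32, -60) = -145 - (31 - 23/4*(-60) - 42*32*(-60) + 2*(-60)*32²) = -145 - (31 + 345 + 80640 + 2*(-60)*1024) = -145 - (31 + 345 + 80640 - 122880) = -145 - 1*(-41864) = -145 + 41864 = 41719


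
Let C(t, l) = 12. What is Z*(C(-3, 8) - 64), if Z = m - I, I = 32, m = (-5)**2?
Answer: 364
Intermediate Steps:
m = 25
Z = -7 (Z = 25 - 1*32 = 25 - 32 = -7)
Z*(C(-3, 8) - 64) = -7*(12 - 64) = -7*(-52) = 364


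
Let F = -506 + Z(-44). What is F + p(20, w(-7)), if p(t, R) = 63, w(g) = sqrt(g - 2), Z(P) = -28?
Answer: -471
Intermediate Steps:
w(g) = sqrt(-2 + g)
F = -534 (F = -506 - 28 = -534)
F + p(20, w(-7)) = -534 + 63 = -471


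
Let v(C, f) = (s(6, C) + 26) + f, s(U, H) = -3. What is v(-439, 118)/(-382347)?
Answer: -47/127449 ≈ -0.00036877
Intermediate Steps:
v(C, f) = 23 + f (v(C, f) = (-3 + 26) + f = 23 + f)
v(-439, 118)/(-382347) = (23 + 118)/(-382347) = 141*(-1/382347) = -47/127449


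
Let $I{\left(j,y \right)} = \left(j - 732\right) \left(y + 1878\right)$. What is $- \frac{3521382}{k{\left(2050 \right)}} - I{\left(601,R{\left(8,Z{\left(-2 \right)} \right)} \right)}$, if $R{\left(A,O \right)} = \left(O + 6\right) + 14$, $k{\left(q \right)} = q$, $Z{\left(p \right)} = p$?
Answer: $\frac{252824709}{1025} \approx 2.4666 \cdot 10^{5}$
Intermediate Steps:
$R{\left(A,O \right)} = 20 + O$ ($R{\left(A,O \right)} = \left(6 + O\right) + 14 = 20 + O$)
$I{\left(j,y \right)} = \left(-732 + j\right) \left(1878 + y\right)$
$- \frac{3521382}{k{\left(2050 \right)}} - I{\left(601,R{\left(8,Z{\left(-2 \right)} \right)} \right)} = - \frac{3521382}{2050} - \left(-1374696 - 732 \left(20 - 2\right) + 1878 \cdot 601 + 601 \left(20 - 2\right)\right) = \left(-3521382\right) \frac{1}{2050} - \left(-1374696 - 13176 + 1128678 + 601 \cdot 18\right) = - \frac{1760691}{1025} - \left(-1374696 - 13176 + 1128678 + 10818\right) = - \frac{1760691}{1025} - -248376 = - \frac{1760691}{1025} + 248376 = \frac{252824709}{1025}$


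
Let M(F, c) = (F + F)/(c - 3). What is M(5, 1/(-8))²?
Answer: 256/25 ≈ 10.240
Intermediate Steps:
M(F, c) = 2*F/(-3 + c) (M(F, c) = (2*F)/(-3 + c) = 2*F/(-3 + c))
M(5, 1/(-8))² = (2*5/(-3 + 1/(-8)))² = (2*5/(-3 - ⅛))² = (2*5/(-25/8))² = (2*5*(-8/25))² = (-16/5)² = 256/25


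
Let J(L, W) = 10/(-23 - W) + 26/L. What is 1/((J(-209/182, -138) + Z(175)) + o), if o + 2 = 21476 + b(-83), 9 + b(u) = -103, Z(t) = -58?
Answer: 4807/102299910 ≈ 4.6989e-5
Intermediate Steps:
b(u) = -112 (b(u) = -9 - 103 = -112)
o = 21362 (o = -2 + (21476 - 112) = -2 + 21364 = 21362)
1/((J(-209/182, -138) + Z(175)) + o) = 1/((2*(299 - (-1045)/182 + 13*(-138))/(((-209/182))*(23 - 138)) - 58) + 21362) = 1/((2*(299 - (-1045)/182 - 1794)/(-209*1/182*(-115)) - 58) + 21362) = 1/((2*(-1/115)*(299 - 5*(-209/182) - 1794)/(-209/182) - 58) + 21362) = 1/((2*(-182/209)*(-1/115)*(299 + 1045/182 - 1794) - 58) + 21362) = 1/((2*(-182/209)*(-1/115)*(-271045/182) - 58) + 21362) = 1/((-108418/4807 - 58) + 21362) = 1/(-387224/4807 + 21362) = 1/(102299910/4807) = 4807/102299910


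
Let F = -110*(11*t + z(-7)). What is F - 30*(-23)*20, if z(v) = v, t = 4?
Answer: 9730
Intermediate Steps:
F = -4070 (F = -110*(11*4 - 7) = -110*(44 - 7) = -110*37 = -4070)
F - 30*(-23)*20 = -4070 - 30*(-23)*20 = -4070 + 690*20 = -4070 + 13800 = 9730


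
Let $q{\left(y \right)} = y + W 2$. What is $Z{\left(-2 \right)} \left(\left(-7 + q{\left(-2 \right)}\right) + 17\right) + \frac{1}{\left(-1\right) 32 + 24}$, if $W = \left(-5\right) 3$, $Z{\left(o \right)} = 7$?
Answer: $- \frac{1233}{8} \approx -154.13$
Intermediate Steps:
$W = -15$
$q{\left(y \right)} = -30 + y$ ($q{\left(y \right)} = y - 30 = -30 + y$)
$Z{\left(-2 \right)} \left(\left(-7 + q{\left(-2 \right)}\right) + 17\right) + \frac{1}{\left(-1\right) 32 + 24} = 7 \left(\left(-7 - 32\right) + 17\right) + \frac{1}{\left(-1\right) 32 + 24} = 7 \left(\left(-7 - 32\right) + 17\right) + \frac{1}{-32 + 24} = 7 \left(-39 + 17\right) + \frac{1}{-8} = 7 \left(-22\right) - \frac{1}{8} = -154 - \frac{1}{8} = - \frac{1233}{8}$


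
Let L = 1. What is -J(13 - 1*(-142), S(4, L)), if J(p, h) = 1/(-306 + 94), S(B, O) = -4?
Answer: 1/212 ≈ 0.0047170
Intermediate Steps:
J(p, h) = -1/212 (J(p, h) = 1/(-212) = -1/212)
-J(13 - 1*(-142), S(4, L)) = -1*(-1/212) = 1/212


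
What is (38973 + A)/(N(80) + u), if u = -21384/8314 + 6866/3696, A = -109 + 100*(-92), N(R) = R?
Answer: 227882882304/609083045 ≈ 374.14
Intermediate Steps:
A = -9309 (A = -109 - 9200 = -9309)
u = -5487835/7682136 (u = -21384*1/8314 + 6866*(1/3696) = -10692/4157 + 3433/1848 = -5487835/7682136 ≈ -0.71436)
(38973 + A)/(N(80) + u) = (38973 - 9309)/(80 - 5487835/7682136) = 29664/(609083045/7682136) = 29664*(7682136/609083045) = 227882882304/609083045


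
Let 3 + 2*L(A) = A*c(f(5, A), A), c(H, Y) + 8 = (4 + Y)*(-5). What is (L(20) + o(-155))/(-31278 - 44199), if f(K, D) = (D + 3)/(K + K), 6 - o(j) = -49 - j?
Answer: 921/50318 ≈ 0.018304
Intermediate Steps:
o(j) = 55 + j (o(j) = 6 - (-49 - j) = 6 + (49 + j) = 55 + j)
f(K, D) = (3 + D)/(2*K) (f(K, D) = (3 + D)/((2*K)) = (3 + D)*(1/(2*K)) = (3 + D)/(2*K))
c(H, Y) = -28 - 5*Y (c(H, Y) = -8 + (4 + Y)*(-5) = -8 + (-20 - 5*Y) = -28 - 5*Y)
L(A) = -3/2 + A*(-28 - 5*A)/2 (L(A) = -3/2 + (A*(-28 - 5*A))/2 = -3/2 + A*(-28 - 5*A)/2)
(L(20) + o(-155))/(-31278 - 44199) = ((-3/2 - 1/2*20*(28 + 5*20)) + (55 - 155))/(-31278 - 44199) = ((-3/2 - 1/2*20*(28 + 100)) - 100)/(-75477) = ((-3/2 - 1/2*20*128) - 100)*(-1/75477) = ((-3/2 - 1280) - 100)*(-1/75477) = (-2563/2 - 100)*(-1/75477) = -2763/2*(-1/75477) = 921/50318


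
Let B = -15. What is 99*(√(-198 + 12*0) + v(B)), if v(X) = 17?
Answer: 1683 + 297*I*√22 ≈ 1683.0 + 1393.1*I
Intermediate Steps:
99*(√(-198 + 12*0) + v(B)) = 99*(√(-198 + 12*0) + 17) = 99*(√(-198 + 0) + 17) = 99*(√(-198) + 17) = 99*(3*I*√22 + 17) = 99*(17 + 3*I*√22) = 1683 + 297*I*√22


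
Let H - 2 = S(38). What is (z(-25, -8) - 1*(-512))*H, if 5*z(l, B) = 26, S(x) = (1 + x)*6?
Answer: 610296/5 ≈ 1.2206e+5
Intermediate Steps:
S(x) = 6 + 6*x
H = 236 (H = 2 + (6 + 6*38) = 2 + (6 + 228) = 2 + 234 = 236)
z(l, B) = 26/5 (z(l, B) = (⅕)*26 = 26/5)
(z(-25, -8) - 1*(-512))*H = (26/5 - 1*(-512))*236 = (26/5 + 512)*236 = (2586/5)*236 = 610296/5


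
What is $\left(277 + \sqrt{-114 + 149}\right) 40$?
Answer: $11080 + 40 \sqrt{35} \approx 11317.0$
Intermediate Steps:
$\left(277 + \sqrt{-114 + 149}\right) 40 = \left(277 + \sqrt{35}\right) 40 = 11080 + 40 \sqrt{35}$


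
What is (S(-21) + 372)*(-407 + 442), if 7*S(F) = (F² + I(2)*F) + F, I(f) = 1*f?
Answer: 14910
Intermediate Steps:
I(f) = f
S(F) = F²/7 + 3*F/7 (S(F) = ((F² + 2*F) + F)/7 = (F² + 3*F)/7 = F²/7 + 3*F/7)
(S(-21) + 372)*(-407 + 442) = ((⅐)*(-21)*(3 - 21) + 372)*(-407 + 442) = ((⅐)*(-21)*(-18) + 372)*35 = (54 + 372)*35 = 426*35 = 14910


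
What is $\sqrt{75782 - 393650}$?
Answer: $2 i \sqrt{79467} \approx 563.8 i$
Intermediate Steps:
$\sqrt{75782 - 393650} = \sqrt{-317868} = 2 i \sqrt{79467}$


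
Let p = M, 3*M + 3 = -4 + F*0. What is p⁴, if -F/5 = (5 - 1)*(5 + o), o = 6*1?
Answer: 2401/81 ≈ 29.642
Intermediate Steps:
o = 6
F = -220 (F = -5*(5 - 1)*(5 + 6) = -20*11 = -5*44 = -220)
M = -7/3 (M = -1 + (-4 - 220*0)/3 = -1 + (-4 + 0)/3 = -1 + (⅓)*(-4) = -1 - 4/3 = -7/3 ≈ -2.3333)
p = -7/3 ≈ -2.3333
p⁴ = (-7/3)⁴ = 2401/81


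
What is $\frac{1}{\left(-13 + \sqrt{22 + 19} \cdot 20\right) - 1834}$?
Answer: $- \frac{1847}{3395009} - \frac{20 \sqrt{41}}{3395009} \approx -0.00058175$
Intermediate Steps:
$\frac{1}{\left(-13 + \sqrt{22 + 19} \cdot 20\right) - 1834} = \frac{1}{\left(-13 + \sqrt{41} \cdot 20\right) - 1834} = \frac{1}{\left(-13 + 20 \sqrt{41}\right) - 1834} = \frac{1}{-1847 + 20 \sqrt{41}}$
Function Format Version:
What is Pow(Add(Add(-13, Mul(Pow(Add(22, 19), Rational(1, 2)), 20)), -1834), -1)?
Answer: Add(Rational(-1847, 3395009), Mul(Rational(-20, 3395009), Pow(41, Rational(1, 2)))) ≈ -0.00058175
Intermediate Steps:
Pow(Add(Add(-13, Mul(Pow(Add(22, 19), Rational(1, 2)), 20)), -1834), -1) = Pow(Add(Add(-13, Mul(Pow(41, Rational(1, 2)), 20)), -1834), -1) = Pow(Add(Add(-13, Mul(20, Pow(41, Rational(1, 2)))), -1834), -1) = Pow(Add(-1847, Mul(20, Pow(41, Rational(1, 2)))), -1)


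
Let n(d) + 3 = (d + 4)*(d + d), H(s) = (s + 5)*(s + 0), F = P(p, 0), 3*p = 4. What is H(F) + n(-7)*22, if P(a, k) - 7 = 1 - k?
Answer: 962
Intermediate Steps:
p = 4/3 (p = (1/3)*4 = 4/3 ≈ 1.3333)
P(a, k) = 8 - k (P(a, k) = 7 + (1 - k) = 8 - k)
F = 8 (F = 8 - 1*0 = 8 + 0 = 8)
H(s) = s*(5 + s) (H(s) = (5 + s)*s = s*(5 + s))
n(d) = -3 + 2*d*(4 + d) (n(d) = -3 + (d + 4)*(d + d) = -3 + (4 + d)*(2*d) = -3 + 2*d*(4 + d))
H(F) + n(-7)*22 = 8*(5 + 8) + (-3 + 2*(-7)**2 + 8*(-7))*22 = 8*13 + (-3 + 2*49 - 56)*22 = 104 + (-3 + 98 - 56)*22 = 104 + 39*22 = 104 + 858 = 962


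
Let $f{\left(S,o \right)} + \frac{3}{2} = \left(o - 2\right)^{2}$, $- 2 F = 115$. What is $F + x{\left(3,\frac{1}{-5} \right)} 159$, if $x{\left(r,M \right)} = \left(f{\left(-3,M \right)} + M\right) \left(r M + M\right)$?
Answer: $- \frac{114227}{250} \approx -456.91$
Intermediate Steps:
$F = - \frac{115}{2}$ ($F = \left(- \frac{1}{2}\right) 115 = - \frac{115}{2} \approx -57.5$)
$f{\left(S,o \right)} = - \frac{3}{2} + \left(-2 + o\right)^{2}$ ($f{\left(S,o \right)} = - \frac{3}{2} + \left(o - 2\right)^{2} = - \frac{3}{2} + \left(-2 + o\right)^{2}$)
$x{\left(r,M \right)} = \left(M + M r\right) \left(- \frac{3}{2} + M + \left(-2 + M\right)^{2}\right)$ ($x{\left(r,M \right)} = \left(\left(- \frac{3}{2} + \left(-2 + M\right)^{2}\right) + M\right) \left(r M + M\right) = \left(- \frac{3}{2} + M + \left(-2 + M\right)^{2}\right) \left(M r + M\right) = \left(- \frac{3}{2} + M + \left(-2 + M\right)^{2}\right) \left(M + M r\right) = \left(M + M r\right) \left(- \frac{3}{2} + M + \left(-2 + M\right)^{2}\right)$)
$F + x{\left(3,\frac{1}{-5} \right)} 159 = - \frac{115}{2} + \frac{5 - \frac{6}{-5} + 2 \left(\frac{1}{-5}\right)^{2} + 5 \cdot 3 - 6 \frac{1}{-5} \cdot 3 + 2 \cdot 3 \left(\frac{1}{-5}\right)^{2}}{2 \left(-5\right)} 159 = - \frac{115}{2} + \frac{1}{2} \left(- \frac{1}{5}\right) \left(5 - - \frac{6}{5} + 2 \left(- \frac{1}{5}\right)^{2} + 15 - \left(- \frac{6}{5}\right) 3 + 2 \cdot 3 \left(- \frac{1}{5}\right)^{2}\right) 159 = - \frac{115}{2} + \frac{1}{2} \left(- \frac{1}{5}\right) \left(5 + \frac{6}{5} + 2 \cdot \frac{1}{25} + 15 + \frac{18}{5} + 2 \cdot 3 \cdot \frac{1}{25}\right) 159 = - \frac{115}{2} + \frac{1}{2} \left(- \frac{1}{5}\right) \left(5 + \frac{6}{5} + \frac{2}{25} + 15 + \frac{18}{5} + \frac{6}{25}\right) 159 = - \frac{115}{2} + \frac{1}{2} \left(- \frac{1}{5}\right) \frac{628}{25} \cdot 159 = - \frac{115}{2} - \frac{49926}{125} = - \frac{114227}{250}$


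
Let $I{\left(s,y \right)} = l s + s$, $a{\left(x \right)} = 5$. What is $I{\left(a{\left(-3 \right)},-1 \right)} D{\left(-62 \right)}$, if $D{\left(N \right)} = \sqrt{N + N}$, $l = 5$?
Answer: $60 i \sqrt{31} \approx 334.07 i$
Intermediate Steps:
$D{\left(N \right)} = \sqrt{2} \sqrt{N}$ ($D{\left(N \right)} = \sqrt{2 N} = \sqrt{2} \sqrt{N}$)
$I{\left(s,y \right)} = 6 s$ ($I{\left(s,y \right)} = 5 s + s = 6 s$)
$I{\left(a{\left(-3 \right)},-1 \right)} D{\left(-62 \right)} = 6 \cdot 5 \sqrt{2} \sqrt{-62} = 30 \sqrt{2} i \sqrt{62} = 30 \cdot 2 i \sqrt{31} = 60 i \sqrt{31}$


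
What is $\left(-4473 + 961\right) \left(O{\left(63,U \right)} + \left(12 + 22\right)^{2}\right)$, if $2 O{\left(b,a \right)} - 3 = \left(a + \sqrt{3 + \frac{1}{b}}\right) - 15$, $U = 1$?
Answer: $-4040556 - \frac{1756 \sqrt{1330}}{21} \approx -4.0436 \cdot 10^{6}$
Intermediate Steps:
$O{\left(b,a \right)} = -6 + \frac{a}{2} + \frac{\sqrt{3 + \frac{1}{b}}}{2}$ ($O{\left(b,a \right)} = \frac{3}{2} + \frac{\left(a + \sqrt{3 + \frac{1}{b}}\right) - 15}{2} = \frac{3}{2} + \frac{-15 + a + \sqrt{3 + \frac{1}{b}}}{2} = \frac{3}{2} + \left(- \frac{15}{2} + \frac{a}{2} + \frac{\sqrt{3 + \frac{1}{b}}}{2}\right) = -6 + \frac{a}{2} + \frac{\sqrt{3 + \frac{1}{b}}}{2}$)
$\left(-4473 + 961\right) \left(O{\left(63,U \right)} + \left(12 + 22\right)^{2}\right) = \left(-4473 + 961\right) \left(\left(-6 + \frac{1}{2} \cdot 1 + \frac{\sqrt{3 + \frac{1}{63}}}{2}\right) + \left(12 + 22\right)^{2}\right) = - 3512 \left(\left(-6 + \frac{1}{2} + \frac{\sqrt{3 + \frac{1}{63}}}{2}\right) + 34^{2}\right) = - 3512 \left(\left(-6 + \frac{1}{2} + \frac{\sqrt{\frac{190}{63}}}{2}\right) + 1156\right) = - 3512 \left(\left(-6 + \frac{1}{2} + \frac{\frac{1}{21} \sqrt{1330}}{2}\right) + 1156\right) = - 3512 \left(\left(-6 + \frac{1}{2} + \frac{\sqrt{1330}}{42}\right) + 1156\right) = - 3512 \left(\left(- \frac{11}{2} + \frac{\sqrt{1330}}{42}\right) + 1156\right) = - 3512 \left(\frac{2301}{2} + \frac{\sqrt{1330}}{42}\right) = -4040556 - \frac{1756 \sqrt{1330}}{21}$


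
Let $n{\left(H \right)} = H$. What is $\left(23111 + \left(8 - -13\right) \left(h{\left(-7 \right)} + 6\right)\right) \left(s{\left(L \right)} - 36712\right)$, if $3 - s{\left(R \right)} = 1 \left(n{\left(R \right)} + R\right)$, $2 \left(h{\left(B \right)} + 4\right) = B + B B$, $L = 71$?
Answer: $-869462494$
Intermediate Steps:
$h{\left(B \right)} = -4 + \frac{B}{2} + \frac{B^{2}}{2}$ ($h{\left(B \right)} = -4 + \frac{B + B B}{2} = -4 + \frac{B + B^{2}}{2} = -4 + \left(\frac{B}{2} + \frac{B^{2}}{2}\right) = -4 + \frac{B}{2} + \frac{B^{2}}{2}$)
$s{\left(R \right)} = 3 - 2 R$ ($s{\left(R \right)} = 3 - 1 \left(R + R\right) = 3 - 1 \cdot 2 R = 3 - 2 R$)
$\left(23111 + \left(8 - -13\right) \left(h{\left(-7 \right)} + 6\right)\right) \left(s{\left(L \right)} - 36712\right) = \left(23111 + \left(8 - -13\right) \left(\left(-4 + \frac{1}{2} \left(-7\right) + \frac{\left(-7\right)^{2}}{2}\right) + 6\right)\right) \left(\left(3 - 142\right) - 36712\right) = \left(23111 + \left(8 + 13\right) \left(\left(-4 - \frac{7}{2} + \frac{1}{2} \cdot 49\right) + 6\right)\right) \left(\left(3 - 142\right) - 36712\right) = \left(23111 + 21 \left(\left(-4 - \frac{7}{2} + \frac{49}{2}\right) + 6\right)\right) \left(-139 - 36712\right) = \left(23111 + 21 \left(17 + 6\right)\right) \left(-36851\right) = \left(23111 + 21 \cdot 23\right) \left(-36851\right) = \left(23111 + 483\right) \left(-36851\right) = 23594 \left(-36851\right) = -869462494$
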